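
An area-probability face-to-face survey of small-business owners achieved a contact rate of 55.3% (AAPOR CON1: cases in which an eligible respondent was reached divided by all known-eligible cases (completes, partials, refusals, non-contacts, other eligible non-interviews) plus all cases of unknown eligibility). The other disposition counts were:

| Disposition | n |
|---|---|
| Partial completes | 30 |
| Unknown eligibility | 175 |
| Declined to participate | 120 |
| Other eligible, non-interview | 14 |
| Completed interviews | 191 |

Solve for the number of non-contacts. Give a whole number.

Numerator → 191 + 30 + 120 + 14 = 355
CON1 = 355 / D = 0.553
D = 355 / 0.553 = 642.0
Remaining denominator categories sum to 530
non-contacts = 642.0 − 530 ≈ 112

112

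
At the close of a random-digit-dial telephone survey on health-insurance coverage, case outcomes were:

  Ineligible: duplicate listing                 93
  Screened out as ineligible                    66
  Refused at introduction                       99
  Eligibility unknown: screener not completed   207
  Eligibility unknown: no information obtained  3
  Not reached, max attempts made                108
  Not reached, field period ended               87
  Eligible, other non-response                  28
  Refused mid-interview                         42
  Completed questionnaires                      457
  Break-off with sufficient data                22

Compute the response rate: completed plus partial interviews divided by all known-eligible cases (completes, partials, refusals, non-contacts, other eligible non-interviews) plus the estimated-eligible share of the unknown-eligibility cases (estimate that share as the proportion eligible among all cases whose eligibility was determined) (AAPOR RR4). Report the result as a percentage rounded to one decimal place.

47.0%

Refusals = 99 + 42 = 141
No answer / not reached = 87 + 108 = 195
Unknown if eligible = 207 + 3 = 210
Screened out, ineligible = 66 + 93 = 159
Numerator: 457 + 22 = 479
Eligible (known): 457 + 22 + 141 + 195 + 28 = 843
e = 843 / (843 + 159) = 843 / 1002 = 0.8413
Estimated eligible among unknowns: 0.8413 × 210 = 176.67
Denominator: 843 + 176.67 = 1019.67
RR4 = 479 / 1019.67 = 0.4698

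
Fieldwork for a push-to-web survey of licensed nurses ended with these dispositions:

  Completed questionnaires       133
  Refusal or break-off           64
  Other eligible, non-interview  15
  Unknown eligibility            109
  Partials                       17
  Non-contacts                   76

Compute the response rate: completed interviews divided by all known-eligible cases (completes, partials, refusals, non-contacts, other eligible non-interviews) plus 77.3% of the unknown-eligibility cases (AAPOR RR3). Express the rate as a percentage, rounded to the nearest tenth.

Num: 133
Determined eligible: 133 + 17 + 64 + 76 + 15 = 305
Eligible share of unknowns: 0.7730 × 109 = 84.26
Base: 305 + 84.26 = 389.26
RR3 = 133 / 389.26 = 0.3417

34.2%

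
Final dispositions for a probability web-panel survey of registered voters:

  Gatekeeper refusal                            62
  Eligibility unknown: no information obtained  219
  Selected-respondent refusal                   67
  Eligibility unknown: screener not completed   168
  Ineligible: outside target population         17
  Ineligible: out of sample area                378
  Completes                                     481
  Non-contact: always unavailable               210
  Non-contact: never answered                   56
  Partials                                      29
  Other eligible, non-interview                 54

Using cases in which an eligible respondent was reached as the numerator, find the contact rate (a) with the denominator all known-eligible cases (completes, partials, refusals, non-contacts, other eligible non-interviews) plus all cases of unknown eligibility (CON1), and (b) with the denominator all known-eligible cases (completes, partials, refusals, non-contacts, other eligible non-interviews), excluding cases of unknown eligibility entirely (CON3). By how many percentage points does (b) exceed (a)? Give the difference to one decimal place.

Refusal or break-off = 62 + 67 = 129
No contact after all attempts = 56 + 210 = 266
Unknown eligibility = 168 + 219 = 387
Out of scope = 17 + 378 = 395
Num = 481 + 29 + 129 + 54 = 693
Denominator = 481 + 29 + 129 + 266 + 54 + 387 = 1346
CON1 = 693 / 1346 = 0.5149
Denominator = 481 + 29 + 129 + 266 + 54 = 959
CON3 = 693 / 959 = 0.7226
Difference = 72.26 − 51.49 = 20.77 percentage points

20.8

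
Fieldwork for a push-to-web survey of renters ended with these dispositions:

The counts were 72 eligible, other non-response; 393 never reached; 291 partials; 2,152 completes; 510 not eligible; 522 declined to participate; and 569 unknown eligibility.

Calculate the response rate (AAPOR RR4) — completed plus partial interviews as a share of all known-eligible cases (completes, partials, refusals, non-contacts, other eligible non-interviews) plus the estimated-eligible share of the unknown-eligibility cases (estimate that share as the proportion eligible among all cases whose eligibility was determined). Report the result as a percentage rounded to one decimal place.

Numerator = 2152 + 291 = 2443
Eligible (known) = 2152 + 291 + 522 + 393 + 72 = 3430
e = 3430 / (3430 + 510) = 3430 / 3940 = 0.8706
Eligible share of unknowns = 0.8706 × 569 = 495.37
Denominator = 3430 + 495.37 = 3925.37
RR4 = 2443 / 3925.37 = 0.6224

62.2%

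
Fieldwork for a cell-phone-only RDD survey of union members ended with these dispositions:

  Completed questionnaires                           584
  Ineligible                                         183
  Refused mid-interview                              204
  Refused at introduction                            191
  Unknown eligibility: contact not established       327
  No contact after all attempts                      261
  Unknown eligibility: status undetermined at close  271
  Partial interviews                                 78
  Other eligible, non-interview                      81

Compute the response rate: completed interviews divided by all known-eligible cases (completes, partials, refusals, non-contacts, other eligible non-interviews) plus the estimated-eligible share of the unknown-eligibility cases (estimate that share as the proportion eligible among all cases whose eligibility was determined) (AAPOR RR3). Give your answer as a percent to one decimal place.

Refused = 191 + 204 = 395
Eligibility not determined = 327 + 271 = 598
Top = 584
Determined eligible = 584 + 78 + 395 + 261 + 81 = 1399
e = 1399 / (1399 + 183) = 1399 / 1582 = 0.8843
Eligible share of unknowns = 0.8843 × 598 = 528.81
Base = 1399 + 528.81 = 1927.81
RR3 = 584 / 1927.81 = 0.3029

30.3%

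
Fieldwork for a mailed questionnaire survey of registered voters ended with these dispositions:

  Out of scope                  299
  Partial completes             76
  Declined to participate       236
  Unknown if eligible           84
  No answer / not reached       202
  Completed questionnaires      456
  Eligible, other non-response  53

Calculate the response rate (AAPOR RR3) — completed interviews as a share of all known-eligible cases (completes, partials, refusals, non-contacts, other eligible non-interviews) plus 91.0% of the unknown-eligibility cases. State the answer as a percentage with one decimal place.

Numerator: 456
Known eligible: 456 + 76 + 236 + 202 + 53 = 1023
e × U: 0.9100 × 84 = 76.44
Denom: 1023 + 76.44 = 1099.44
RR3 = 456 / 1099.44 = 0.4148

41.5%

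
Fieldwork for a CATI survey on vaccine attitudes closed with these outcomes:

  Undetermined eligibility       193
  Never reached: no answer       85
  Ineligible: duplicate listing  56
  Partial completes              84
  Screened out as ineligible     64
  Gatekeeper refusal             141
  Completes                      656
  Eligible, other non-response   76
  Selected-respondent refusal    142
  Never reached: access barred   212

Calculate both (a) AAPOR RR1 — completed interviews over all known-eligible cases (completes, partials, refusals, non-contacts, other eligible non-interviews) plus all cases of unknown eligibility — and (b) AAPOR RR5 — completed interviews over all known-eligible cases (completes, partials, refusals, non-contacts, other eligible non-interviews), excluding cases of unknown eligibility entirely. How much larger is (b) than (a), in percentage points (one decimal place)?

Refusals = 141 + 142 = 283
No answer / not reached = 85 + 212 = 297
Ineligible = 64 + 56 = 120
Num: 656
Denominator: 656 + 84 + 283 + 297 + 76 + 193 = 1589
RR1 = 656 / 1589 = 0.4128
Denominator: 656 + 84 + 283 + 297 + 76 = 1396
RR5 = 656 / 1396 = 0.4699
Difference = 46.99 − 41.28 = 5.71 percentage points

5.7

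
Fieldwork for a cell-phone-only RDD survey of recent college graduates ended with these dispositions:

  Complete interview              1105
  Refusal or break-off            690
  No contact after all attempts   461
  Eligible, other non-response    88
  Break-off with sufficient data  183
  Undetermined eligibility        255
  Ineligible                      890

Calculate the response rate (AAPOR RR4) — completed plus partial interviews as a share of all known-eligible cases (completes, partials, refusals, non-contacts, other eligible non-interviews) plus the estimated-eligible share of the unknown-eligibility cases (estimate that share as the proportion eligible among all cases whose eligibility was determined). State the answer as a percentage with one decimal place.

Numerator = 1105 + 183 = 1288
Known eligible = 1105 + 183 + 690 + 461 + 88 = 2527
e = 2527 / (2527 + 890) = 2527 / 3417 = 0.7395
e × U = 0.7395 × 255 = 188.57
Denom = 2527 + 188.57 = 2715.57
RR4 = 1288 / 2715.57 = 0.4743

47.4%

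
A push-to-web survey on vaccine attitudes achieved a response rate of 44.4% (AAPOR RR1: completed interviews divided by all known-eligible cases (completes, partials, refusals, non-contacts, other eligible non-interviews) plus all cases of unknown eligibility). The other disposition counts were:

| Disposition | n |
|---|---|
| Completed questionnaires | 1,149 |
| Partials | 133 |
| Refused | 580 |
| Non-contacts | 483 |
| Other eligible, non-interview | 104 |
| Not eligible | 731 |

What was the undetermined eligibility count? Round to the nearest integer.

139

RR1 = 1149 / D = 0.444
D = 1149 / 0.444 = 2587.8
Other denominator terms total 2449
undetermined eligibility = 2587.8 − 2449 ≈ 139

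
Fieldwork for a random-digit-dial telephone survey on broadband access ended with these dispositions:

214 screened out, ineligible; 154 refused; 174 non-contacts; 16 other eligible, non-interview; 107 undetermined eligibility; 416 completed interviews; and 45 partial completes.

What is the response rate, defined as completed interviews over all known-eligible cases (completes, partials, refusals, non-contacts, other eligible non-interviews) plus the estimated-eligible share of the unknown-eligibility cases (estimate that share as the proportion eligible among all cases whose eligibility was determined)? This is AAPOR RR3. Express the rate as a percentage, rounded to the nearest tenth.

Numerator: 416
Known eligible: 416 + 45 + 154 + 174 + 16 = 805
e = 805 / (805 + 214) = 805 / 1019 = 0.7900
Estimated eligible among unknowns: 0.7900 × 107 = 84.53
Denom: 805 + 84.53 = 889.53
RR3 = 416 / 889.53 = 0.4677

46.8%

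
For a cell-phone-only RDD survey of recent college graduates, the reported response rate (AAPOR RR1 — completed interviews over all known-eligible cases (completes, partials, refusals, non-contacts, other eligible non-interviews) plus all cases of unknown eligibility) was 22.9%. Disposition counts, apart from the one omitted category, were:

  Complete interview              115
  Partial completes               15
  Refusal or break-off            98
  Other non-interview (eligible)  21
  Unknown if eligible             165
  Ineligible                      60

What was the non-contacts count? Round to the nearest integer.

RR1 = 115 / D = 0.229
D = 115 / 0.229 = 502.2
Rest of base = 414
non-contacts = 502.2 − 414 ≈ 88

88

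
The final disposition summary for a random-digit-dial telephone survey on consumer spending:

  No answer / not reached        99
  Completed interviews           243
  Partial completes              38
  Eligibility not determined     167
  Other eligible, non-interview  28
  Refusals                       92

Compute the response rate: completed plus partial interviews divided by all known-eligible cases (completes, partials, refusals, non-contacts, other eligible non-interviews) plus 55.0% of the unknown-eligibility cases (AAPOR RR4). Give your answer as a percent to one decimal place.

Numerator = 243 + 38 = 281
Determined eligible = 243 + 38 + 92 + 99 + 28 = 500
Eligible share of unknowns = 0.5500 × 167 = 91.85
Base = 500 + 91.85 = 591.85
RR4 = 281 / 591.85 = 0.4748

47.5%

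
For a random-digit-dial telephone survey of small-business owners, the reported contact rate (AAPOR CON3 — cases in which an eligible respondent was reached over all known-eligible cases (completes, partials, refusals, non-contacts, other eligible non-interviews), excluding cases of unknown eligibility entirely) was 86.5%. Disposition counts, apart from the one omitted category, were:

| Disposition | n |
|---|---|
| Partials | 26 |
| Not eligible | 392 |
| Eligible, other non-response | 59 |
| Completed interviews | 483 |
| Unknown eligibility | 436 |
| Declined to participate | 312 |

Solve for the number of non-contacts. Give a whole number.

137

Numerator = 483 + 26 + 312 + 59 = 880
CON3 = 880 / D = 0.865
D = 880 / 0.865 = 1017.3
Rest of base = 880
non-contacts = 1017.3 − 880 ≈ 137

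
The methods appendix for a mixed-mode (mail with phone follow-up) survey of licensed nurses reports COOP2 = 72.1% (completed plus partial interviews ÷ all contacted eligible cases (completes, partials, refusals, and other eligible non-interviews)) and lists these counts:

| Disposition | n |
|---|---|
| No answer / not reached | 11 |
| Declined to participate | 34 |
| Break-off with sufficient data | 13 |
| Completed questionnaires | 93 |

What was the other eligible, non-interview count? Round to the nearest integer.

7

Top → 93 + 13 = 106
COOP2 = 106 / D = 0.721
D = 106 / 0.721 = 147.0
Remaining denominator categories sum to 140
other eligible, non-interview = 147.0 − 140 ≈ 7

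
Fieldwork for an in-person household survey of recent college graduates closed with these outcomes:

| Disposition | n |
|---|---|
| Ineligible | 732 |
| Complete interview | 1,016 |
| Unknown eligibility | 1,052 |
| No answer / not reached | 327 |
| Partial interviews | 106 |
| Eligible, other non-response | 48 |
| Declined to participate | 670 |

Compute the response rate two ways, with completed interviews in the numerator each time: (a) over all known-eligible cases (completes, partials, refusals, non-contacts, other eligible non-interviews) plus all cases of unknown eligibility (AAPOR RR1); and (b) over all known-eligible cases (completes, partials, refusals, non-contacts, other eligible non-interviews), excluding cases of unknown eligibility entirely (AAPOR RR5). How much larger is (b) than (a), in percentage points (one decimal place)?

Top: 1016
Denominator: 1016 + 106 + 670 + 327 + 48 + 1052 = 3219
RR1 = 1016 / 3219 = 0.3156
Denominator: 1016 + 106 + 670 + 327 + 48 = 2167
RR5 = 1016 / 2167 = 0.4689
Difference = 46.89 − 31.56 = 15.33 percentage points

15.3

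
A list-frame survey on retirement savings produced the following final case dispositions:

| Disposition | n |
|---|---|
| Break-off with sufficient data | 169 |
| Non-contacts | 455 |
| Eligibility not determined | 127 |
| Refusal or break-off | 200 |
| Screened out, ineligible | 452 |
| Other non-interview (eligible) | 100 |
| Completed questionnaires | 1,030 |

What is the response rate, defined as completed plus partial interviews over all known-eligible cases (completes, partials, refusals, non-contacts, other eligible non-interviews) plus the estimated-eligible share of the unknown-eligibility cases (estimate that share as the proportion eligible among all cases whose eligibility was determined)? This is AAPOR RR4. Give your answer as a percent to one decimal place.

58.3%

Numerator = 1030 + 169 = 1199
Known eligible = 1030 + 169 + 200 + 455 + 100 = 1954
e = 1954 / (1954 + 452) = 1954 / 2406 = 0.8121
Eligible share of unknowns = 0.8121 × 127 = 103.14
Denominator = 1954 + 103.14 = 2057.14
RR4 = 1199 / 2057.14 = 0.5828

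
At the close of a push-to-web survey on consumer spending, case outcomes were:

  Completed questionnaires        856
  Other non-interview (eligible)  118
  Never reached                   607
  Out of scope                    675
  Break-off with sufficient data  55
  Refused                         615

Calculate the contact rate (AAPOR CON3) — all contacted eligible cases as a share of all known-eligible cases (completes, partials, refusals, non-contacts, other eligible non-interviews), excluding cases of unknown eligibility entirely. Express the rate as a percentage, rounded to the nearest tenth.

Num: 856 + 55 + 615 + 118 = 1644
Denominator: 856 + 55 + 615 + 607 + 118 = 2251
CON3 = 1644 / 2251 = 0.7303

73.0%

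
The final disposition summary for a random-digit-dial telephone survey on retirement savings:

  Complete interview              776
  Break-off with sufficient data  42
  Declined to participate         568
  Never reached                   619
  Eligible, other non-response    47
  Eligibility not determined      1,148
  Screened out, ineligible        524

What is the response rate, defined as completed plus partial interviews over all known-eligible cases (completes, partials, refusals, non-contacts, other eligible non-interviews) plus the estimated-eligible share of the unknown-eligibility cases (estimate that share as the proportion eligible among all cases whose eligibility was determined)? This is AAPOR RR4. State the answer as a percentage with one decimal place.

27.6%

Numerator → 776 + 42 = 818
Known eligible → 776 + 42 + 568 + 619 + 47 = 2052
e = 2052 / (2052 + 524) = 2052 / 2576 = 0.7966
Estimated eligible among unknowns → 0.7966 × 1148 = 914.50
Base → 2052 + 914.50 = 2966.50
RR4 = 818 / 2966.50 = 0.2757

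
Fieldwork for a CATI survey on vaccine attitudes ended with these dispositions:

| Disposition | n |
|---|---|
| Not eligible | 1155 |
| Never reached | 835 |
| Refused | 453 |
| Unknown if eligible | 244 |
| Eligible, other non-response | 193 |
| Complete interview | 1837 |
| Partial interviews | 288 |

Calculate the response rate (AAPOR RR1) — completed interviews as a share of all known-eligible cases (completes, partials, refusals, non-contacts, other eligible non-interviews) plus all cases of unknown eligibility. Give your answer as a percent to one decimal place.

Num → 1837
Denom → 1837 + 288 + 453 + 835 + 193 + 244 = 3850
RR1 = 1837 / 3850 = 0.4771

47.7%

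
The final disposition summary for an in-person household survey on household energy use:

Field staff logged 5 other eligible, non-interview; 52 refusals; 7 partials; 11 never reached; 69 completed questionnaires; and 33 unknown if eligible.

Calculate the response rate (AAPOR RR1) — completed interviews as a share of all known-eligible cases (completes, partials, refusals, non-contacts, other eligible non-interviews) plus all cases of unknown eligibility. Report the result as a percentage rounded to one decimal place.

39.0%

Top → 69
Denominator → 69 + 7 + 52 + 11 + 5 + 33 = 177
RR1 = 69 / 177 = 0.3898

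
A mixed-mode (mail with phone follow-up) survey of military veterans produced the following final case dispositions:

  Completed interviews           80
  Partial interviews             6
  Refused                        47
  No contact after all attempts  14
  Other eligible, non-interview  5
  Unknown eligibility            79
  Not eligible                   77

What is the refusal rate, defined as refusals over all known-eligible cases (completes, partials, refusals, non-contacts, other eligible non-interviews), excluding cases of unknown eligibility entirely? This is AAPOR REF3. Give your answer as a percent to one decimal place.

Numerator: 47
Denominator: 80 + 6 + 47 + 14 + 5 = 152
REF3 = 47 / 152 = 0.3092

30.9%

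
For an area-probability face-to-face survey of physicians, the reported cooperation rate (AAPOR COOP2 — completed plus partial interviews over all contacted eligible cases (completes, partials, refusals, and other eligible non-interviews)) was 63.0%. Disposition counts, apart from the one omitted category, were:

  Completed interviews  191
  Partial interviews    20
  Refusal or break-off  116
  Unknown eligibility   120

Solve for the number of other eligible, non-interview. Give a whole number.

8

Top = 191 + 20 = 211
COOP2 = 211 / D = 0.630
D = 211 / 0.630 = 334.9
Other denominator terms total 327
other eligible, non-interview = 334.9 − 327 ≈ 8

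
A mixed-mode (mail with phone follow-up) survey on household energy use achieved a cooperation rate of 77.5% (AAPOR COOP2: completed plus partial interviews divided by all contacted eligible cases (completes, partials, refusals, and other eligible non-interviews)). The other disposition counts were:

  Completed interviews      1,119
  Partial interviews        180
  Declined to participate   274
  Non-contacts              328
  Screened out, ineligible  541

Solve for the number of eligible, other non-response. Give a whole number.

103

Top = 1119 + 180 = 1299
COOP2 = 1299 / D = 0.775
D = 1299 / 0.775 = 1676.1
Rest of base = 1573
eligible, other non-response = 1676.1 − 1573 ≈ 103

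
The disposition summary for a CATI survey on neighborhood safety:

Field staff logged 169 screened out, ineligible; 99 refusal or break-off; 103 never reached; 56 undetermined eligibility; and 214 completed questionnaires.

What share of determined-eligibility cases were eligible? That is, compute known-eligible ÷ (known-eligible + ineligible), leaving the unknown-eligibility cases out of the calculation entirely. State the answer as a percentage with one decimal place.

71.1%

Eligible (known) → 214 + 99 + 103 = 416
e = 416 / (416 + 169) = 416 / 585 = 0.7111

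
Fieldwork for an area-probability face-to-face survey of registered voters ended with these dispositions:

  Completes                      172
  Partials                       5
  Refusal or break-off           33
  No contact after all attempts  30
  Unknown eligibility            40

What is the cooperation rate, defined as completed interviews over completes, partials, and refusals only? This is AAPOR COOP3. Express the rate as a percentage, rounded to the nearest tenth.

Num = 172
Base = 172 + 5 + 33 = 210
COOP3 = 172 / 210 = 0.8190

81.9%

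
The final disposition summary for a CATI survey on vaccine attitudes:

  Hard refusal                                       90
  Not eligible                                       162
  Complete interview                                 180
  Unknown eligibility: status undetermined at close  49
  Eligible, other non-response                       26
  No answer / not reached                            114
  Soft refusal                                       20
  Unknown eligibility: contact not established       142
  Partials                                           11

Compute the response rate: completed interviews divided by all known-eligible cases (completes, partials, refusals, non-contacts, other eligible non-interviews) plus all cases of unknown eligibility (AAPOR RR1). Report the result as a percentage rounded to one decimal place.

Refusals = 90 + 20 = 110
Unknown if eligible = 142 + 49 = 191
Num → 180
Base → 180 + 11 + 110 + 114 + 26 + 191 = 632
RR1 = 180 / 632 = 0.2848

28.5%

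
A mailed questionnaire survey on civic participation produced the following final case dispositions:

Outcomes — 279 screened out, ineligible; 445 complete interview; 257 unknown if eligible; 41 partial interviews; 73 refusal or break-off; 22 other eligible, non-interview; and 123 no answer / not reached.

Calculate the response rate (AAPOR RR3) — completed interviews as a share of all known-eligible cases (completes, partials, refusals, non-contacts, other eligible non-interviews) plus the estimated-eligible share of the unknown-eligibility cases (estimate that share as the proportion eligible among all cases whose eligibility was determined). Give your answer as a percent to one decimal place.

Num = 445
Known eligible = 445 + 41 + 73 + 123 + 22 = 704
e = 704 / (704 + 279) = 704 / 983 = 0.7162
Estimated eligible among unknowns = 0.7162 × 257 = 184.06
Base = 704 + 184.06 = 888.06
RR3 = 445 / 888.06 = 0.5011

50.1%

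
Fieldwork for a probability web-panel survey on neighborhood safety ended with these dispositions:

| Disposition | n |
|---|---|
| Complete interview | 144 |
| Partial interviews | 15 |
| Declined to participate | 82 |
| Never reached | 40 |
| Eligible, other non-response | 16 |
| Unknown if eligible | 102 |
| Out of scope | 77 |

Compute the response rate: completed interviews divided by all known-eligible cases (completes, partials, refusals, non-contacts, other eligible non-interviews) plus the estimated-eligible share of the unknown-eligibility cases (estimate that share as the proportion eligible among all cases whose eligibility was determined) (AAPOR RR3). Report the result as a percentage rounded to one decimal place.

38.1%

Numerator = 144
Determined eligible = 144 + 15 + 82 + 40 + 16 = 297
e = 297 / (297 + 77) = 297 / 374 = 0.7941
Eligible share of unknowns = 0.7941 × 102 = 81.00
Denom = 297 + 81.00 = 378.00
RR3 = 144 / 378.00 = 0.3810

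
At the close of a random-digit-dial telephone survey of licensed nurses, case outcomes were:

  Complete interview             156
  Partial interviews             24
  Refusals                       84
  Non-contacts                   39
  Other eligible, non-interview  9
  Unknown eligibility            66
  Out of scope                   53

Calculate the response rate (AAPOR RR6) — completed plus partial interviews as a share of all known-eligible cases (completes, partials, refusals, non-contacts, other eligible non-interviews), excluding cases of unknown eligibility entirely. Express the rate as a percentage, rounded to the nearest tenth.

Top = 156 + 24 = 180
Denominator = 156 + 24 + 84 + 39 + 9 = 312
RR6 = 180 / 312 = 0.5769

57.7%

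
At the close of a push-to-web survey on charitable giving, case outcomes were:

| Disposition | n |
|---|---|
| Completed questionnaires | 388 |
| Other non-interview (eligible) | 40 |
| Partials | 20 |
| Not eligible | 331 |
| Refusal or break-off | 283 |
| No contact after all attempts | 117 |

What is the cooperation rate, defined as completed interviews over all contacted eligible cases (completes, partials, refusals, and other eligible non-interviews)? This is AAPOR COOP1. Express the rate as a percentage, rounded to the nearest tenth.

53.1%

Numerator = 388
Denom = 388 + 20 + 283 + 40 = 731
COOP1 = 388 / 731 = 0.5308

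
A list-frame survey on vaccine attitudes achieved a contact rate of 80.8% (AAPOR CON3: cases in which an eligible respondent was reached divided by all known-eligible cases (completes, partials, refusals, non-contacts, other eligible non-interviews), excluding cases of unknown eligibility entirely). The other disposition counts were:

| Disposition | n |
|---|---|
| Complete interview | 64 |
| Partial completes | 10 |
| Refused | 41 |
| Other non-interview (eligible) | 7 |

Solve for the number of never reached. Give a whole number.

29

Top: 64 + 10 + 41 + 7 = 122
CON3 = 122 / D = 0.808
D = 122 / 0.808 = 151.0
Remaining denominator categories sum to 122
never reached = 151.0 − 122 ≈ 29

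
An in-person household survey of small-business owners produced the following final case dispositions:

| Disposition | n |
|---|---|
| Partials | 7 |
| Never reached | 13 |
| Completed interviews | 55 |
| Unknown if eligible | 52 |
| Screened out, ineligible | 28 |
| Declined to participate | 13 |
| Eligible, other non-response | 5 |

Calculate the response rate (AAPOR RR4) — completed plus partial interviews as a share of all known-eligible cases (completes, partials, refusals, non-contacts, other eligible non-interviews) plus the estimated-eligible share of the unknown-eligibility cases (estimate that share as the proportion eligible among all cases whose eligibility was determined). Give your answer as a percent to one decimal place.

46.6%

Num → 55 + 7 = 62
Determined eligible → 55 + 7 + 13 + 13 + 5 = 93
e = 93 / (93 + 28) = 93 / 121 = 0.7686
Eligible share of unknowns → 0.7686 × 52 = 39.97
Denominator → 93 + 39.97 = 132.97
RR4 = 62 / 132.97 = 0.4663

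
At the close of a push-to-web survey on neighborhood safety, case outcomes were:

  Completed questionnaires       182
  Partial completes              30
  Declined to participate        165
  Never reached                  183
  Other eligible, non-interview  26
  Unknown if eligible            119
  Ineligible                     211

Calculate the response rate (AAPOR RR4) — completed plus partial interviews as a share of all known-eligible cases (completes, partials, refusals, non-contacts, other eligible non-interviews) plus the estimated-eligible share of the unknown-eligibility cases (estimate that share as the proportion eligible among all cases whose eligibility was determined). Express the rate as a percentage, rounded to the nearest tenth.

31.5%

Num → 182 + 30 = 212
Known eligible → 182 + 30 + 165 + 183 + 26 = 586
e = 586 / (586 + 211) = 586 / 797 = 0.7353
Estimated eligible among unknowns → 0.7353 × 119 = 87.50
Base → 586 + 87.50 = 673.50
RR4 = 212 / 673.50 = 0.3148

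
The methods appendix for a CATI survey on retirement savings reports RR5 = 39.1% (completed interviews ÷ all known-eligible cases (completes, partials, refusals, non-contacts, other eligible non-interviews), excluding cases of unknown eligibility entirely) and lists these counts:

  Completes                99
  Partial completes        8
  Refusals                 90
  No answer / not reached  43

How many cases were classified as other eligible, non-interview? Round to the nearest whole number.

13

RR5 = 99 / D = 0.391
D = 99 / 0.391 = 253.2
Rest of base = 240
other eligible, non-interview = 253.2 − 240 ≈ 13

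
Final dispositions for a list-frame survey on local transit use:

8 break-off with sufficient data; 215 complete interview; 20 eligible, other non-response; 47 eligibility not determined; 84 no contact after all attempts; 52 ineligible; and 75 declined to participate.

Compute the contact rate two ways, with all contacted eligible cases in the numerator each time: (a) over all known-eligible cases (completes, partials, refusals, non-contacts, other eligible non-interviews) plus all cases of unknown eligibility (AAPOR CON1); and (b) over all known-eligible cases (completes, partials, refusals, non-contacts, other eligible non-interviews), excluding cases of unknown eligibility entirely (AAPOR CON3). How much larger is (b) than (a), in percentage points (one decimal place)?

Numerator = 215 + 8 + 75 + 20 = 318
Denom = 215 + 8 + 75 + 84 + 20 + 47 = 449
CON1 = 318 / 449 = 0.7082
Denom = 215 + 8 + 75 + 84 + 20 = 402
CON3 = 318 / 402 = 0.7910
Difference = 79.10 − 70.82 = 8.28 percentage points

8.3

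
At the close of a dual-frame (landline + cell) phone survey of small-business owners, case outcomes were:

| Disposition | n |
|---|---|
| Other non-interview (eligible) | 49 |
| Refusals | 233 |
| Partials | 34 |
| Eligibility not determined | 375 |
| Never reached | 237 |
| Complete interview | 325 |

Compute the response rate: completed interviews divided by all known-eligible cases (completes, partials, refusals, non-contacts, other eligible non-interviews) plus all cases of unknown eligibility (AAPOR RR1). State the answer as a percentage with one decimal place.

25.9%

Top → 325
Base → 325 + 34 + 233 + 237 + 49 + 375 = 1253
RR1 = 325 / 1253 = 0.2594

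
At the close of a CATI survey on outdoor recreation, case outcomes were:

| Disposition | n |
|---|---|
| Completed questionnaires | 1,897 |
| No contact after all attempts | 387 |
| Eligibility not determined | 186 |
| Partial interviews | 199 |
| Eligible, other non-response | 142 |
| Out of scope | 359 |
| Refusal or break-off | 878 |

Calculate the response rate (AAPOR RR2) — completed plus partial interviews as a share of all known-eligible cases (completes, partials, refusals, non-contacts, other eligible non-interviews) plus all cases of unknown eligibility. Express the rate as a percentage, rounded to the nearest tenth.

56.8%

Numerator → 1897 + 199 = 2096
Denom → 1897 + 199 + 878 + 387 + 142 + 186 = 3689
RR2 = 2096 / 3689 = 0.5682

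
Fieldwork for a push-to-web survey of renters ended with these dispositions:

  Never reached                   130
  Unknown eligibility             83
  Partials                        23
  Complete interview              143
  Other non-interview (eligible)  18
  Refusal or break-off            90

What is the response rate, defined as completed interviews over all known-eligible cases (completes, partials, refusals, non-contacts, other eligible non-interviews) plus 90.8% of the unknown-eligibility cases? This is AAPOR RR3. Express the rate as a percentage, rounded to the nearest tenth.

Top: 143
Known eligible: 143 + 23 + 90 + 130 + 18 = 404
Estimated eligible among unknowns: 0.9080 × 83 = 75.36
Denom: 404 + 75.36 = 479.36
RR3 = 143 / 479.36 = 0.2983

29.8%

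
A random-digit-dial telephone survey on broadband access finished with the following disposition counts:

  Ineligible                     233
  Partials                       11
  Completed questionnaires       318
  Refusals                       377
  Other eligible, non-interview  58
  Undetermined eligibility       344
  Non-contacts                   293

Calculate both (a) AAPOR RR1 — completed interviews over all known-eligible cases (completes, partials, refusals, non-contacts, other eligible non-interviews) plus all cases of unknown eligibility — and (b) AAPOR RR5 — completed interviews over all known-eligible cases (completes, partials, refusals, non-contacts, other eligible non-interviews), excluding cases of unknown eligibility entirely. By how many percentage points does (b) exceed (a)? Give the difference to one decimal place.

Top → 318
Denominator → 318 + 11 + 377 + 293 + 58 + 344 = 1401
RR1 = 318 / 1401 = 0.2270
Denominator → 318 + 11 + 377 + 293 + 58 = 1057
RR5 = 318 / 1057 = 0.3009
Difference = 30.09 − 22.70 = 7.39 percentage points

7.4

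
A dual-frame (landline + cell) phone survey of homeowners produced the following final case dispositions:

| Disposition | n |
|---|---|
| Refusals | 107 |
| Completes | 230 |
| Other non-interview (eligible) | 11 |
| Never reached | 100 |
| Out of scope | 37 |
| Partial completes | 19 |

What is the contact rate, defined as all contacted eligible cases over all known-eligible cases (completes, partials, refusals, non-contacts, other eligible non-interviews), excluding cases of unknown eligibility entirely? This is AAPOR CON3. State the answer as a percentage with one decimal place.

78.6%

Numerator = 230 + 19 + 107 + 11 = 367
Denominator = 230 + 19 + 107 + 100 + 11 = 467
CON3 = 367 / 467 = 0.7859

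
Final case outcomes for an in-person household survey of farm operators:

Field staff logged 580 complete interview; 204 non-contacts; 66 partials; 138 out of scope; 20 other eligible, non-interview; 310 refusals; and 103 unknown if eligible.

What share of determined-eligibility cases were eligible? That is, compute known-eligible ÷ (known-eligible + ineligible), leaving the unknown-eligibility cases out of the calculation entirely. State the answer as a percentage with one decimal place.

Eligible (known) = 580 + 66 + 310 + 204 + 20 = 1180
e = 1180 / (1180 + 138) = 1180 / 1318 = 0.8953

89.5%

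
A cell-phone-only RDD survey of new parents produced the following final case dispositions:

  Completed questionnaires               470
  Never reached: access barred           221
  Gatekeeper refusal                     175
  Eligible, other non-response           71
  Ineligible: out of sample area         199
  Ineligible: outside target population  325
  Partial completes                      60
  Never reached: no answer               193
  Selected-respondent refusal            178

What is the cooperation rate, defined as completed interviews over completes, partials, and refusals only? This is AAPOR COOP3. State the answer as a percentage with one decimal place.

53.2%

Refused = 175 + 178 = 353
Non-contacts = 193 + 221 = 414
Ineligible = 325 + 199 = 524
Numerator: 470
Denominator: 470 + 60 + 353 = 883
COOP3 = 470 / 883 = 0.5323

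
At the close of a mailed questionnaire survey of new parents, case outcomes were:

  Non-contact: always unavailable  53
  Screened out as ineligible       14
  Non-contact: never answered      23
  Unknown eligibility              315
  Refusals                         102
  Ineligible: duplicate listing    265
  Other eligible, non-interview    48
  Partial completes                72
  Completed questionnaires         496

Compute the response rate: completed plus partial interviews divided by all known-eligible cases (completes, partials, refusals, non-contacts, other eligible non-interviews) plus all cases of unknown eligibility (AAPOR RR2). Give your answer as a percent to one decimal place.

No contact after all attempts = 23 + 53 = 76
Out of scope = 14 + 265 = 279
Top → 496 + 72 = 568
Denominator → 496 + 72 + 102 + 76 + 48 + 315 = 1109
RR2 = 568 / 1109 = 0.5122

51.2%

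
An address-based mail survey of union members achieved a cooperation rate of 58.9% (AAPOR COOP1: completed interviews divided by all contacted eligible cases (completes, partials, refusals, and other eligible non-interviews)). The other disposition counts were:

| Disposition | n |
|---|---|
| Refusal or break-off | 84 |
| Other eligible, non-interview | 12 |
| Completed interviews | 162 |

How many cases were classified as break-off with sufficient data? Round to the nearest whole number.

COOP1 = 162 / D = 0.589
D = 162 / 0.589 = 275.0
Remaining denominator categories sum to 258
break-off with sufficient data = 275.0 − 258 ≈ 17

17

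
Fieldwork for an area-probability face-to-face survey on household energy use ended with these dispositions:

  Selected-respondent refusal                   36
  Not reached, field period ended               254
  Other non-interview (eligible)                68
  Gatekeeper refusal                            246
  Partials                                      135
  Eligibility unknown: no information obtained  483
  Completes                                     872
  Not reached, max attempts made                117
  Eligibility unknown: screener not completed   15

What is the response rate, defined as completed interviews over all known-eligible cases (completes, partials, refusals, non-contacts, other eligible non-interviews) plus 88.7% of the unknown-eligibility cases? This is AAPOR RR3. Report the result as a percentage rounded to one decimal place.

40.2%

Declined to participate = 246 + 36 = 282
No contact after all attempts = 254 + 117 = 371
Unknown eligibility = 15 + 483 = 498
Num → 872
Eligible (known) → 872 + 135 + 282 + 371 + 68 = 1728
Estimated eligible among unknowns → 0.8870 × 498 = 441.73
Base → 1728 + 441.73 = 2169.73
RR3 = 872 / 2169.73 = 0.4019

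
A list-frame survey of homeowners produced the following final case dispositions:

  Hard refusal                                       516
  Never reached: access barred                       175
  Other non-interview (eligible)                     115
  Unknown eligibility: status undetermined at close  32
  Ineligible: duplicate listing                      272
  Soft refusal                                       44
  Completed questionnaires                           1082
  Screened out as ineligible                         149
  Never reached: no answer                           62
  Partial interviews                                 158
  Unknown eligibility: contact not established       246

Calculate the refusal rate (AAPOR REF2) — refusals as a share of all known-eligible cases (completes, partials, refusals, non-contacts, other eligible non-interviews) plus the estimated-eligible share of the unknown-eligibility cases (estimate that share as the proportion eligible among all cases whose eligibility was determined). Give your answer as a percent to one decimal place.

23.5%

Refusals = 516 + 44 = 560
No contact after all attempts = 62 + 175 = 237
Eligibility not determined = 246 + 32 = 278
Out of scope = 149 + 272 = 421
Numerator = 560
Determined eligible = 1082 + 158 + 560 + 237 + 115 = 2152
e = 2152 / (2152 + 421) = 2152 / 2573 = 0.8364
e × U = 0.8364 × 278 = 232.52
Base = 2152 + 232.52 = 2384.52
REF2 = 560 / 2384.52 = 0.2348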